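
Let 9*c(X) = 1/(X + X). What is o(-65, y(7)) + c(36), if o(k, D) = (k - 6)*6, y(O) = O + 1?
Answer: -276047/648 ≈ -426.00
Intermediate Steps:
y(O) = 1 + O
o(k, D) = -36 + 6*k (o(k, D) = (-6 + k)*6 = -36 + 6*k)
c(X) = 1/(18*X) (c(X) = 1/(9*(X + X)) = 1/(9*((2*X))) = (1/(2*X))/9 = 1/(18*X))
o(-65, y(7)) + c(36) = (-36 + 6*(-65)) + (1/18)/36 = (-36 - 390) + (1/18)*(1/36) = -426 + 1/648 = -276047/648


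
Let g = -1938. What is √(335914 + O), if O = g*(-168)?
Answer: √661498 ≈ 813.33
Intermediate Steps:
O = 325584 (O = -1938*(-168) = 325584)
√(335914 + O) = √(335914 + 325584) = √661498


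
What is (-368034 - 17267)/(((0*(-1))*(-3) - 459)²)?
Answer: -385301/210681 ≈ -1.8288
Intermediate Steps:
(-368034 - 17267)/(((0*(-1))*(-3) - 459)²) = -385301/(0*(-3) - 459)² = -385301/(0 - 459)² = -385301/((-459)²) = -385301/210681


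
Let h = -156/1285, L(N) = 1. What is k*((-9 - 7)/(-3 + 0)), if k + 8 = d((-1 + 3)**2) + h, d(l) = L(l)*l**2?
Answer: 161984/3855 ≈ 42.019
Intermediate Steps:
h = -156/1285 (h = -156*1/1285 = -156/1285 ≈ -0.12140)
d(l) = l**2 (d(l) = 1*l**2 = l**2)
k = 10124/1285 (k = -8 + (((-1 + 3)**2)**2 - 156/1285) = -8 + ((2**2)**2 - 156/1285) = -8 + (4**2 - 156/1285) = -8 + (16 - 156/1285) = -8 + 20404/1285 = 10124/1285 ≈ 7.8786)
k*((-9 - 7)/(-3 + 0)) = 10124*((-9 - 7)/(-3 + 0))/1285 = 10124*(-16/(-3))/1285 = 10124*(-16*(-1/3))/1285 = (10124/1285)*(16/3) = 161984/3855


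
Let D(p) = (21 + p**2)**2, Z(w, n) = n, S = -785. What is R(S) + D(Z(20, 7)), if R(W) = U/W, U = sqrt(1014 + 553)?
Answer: 4900 - sqrt(1567)/785 ≈ 4900.0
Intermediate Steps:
U = sqrt(1567) ≈ 39.585
R(W) = sqrt(1567)/W
R(S) + D(Z(20, 7)) = sqrt(1567)/(-785) + (21 + 7**2)**2 = sqrt(1567)*(-1/785) + (21 + 49)**2 = -sqrt(1567)/785 + 70**2 = -sqrt(1567)/785 + 4900 = 4900 - sqrt(1567)/785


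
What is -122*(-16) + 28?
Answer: 1980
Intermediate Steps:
-122*(-16) + 28 = 1952 + 28 = 1980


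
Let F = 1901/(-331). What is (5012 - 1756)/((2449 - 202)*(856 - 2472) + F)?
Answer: -1077736/1201913213 ≈ -0.00089668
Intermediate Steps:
F = -1901/331 (F = 1901*(-1/331) = -1901/331 ≈ -5.7432)
(5012 - 1756)/((2449 - 202)*(856 - 2472) + F) = (5012 - 1756)/((2449 - 202)*(856 - 2472) - 1901/331) = 3256/(2247*(-1616) - 1901/331) = 3256/(-3631152 - 1901/331) = 3256/(-1201913213/331) = 3256*(-331/1201913213) = -1077736/1201913213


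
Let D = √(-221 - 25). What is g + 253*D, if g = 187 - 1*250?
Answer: -63 + 253*I*√246 ≈ -63.0 + 3968.1*I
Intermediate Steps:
g = -63 (g = 187 - 250 = -63)
D = I*√246 (D = √(-246) = I*√246 ≈ 15.684*I)
g + 253*D = -63 + 253*(I*√246) = -63 + 253*I*√246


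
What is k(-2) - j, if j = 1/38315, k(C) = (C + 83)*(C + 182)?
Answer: 558632699/38315 ≈ 14580.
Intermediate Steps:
k(C) = (83 + C)*(182 + C)
j = 1/38315 ≈ 2.6099e-5
k(-2) - j = (15106 + (-2)² + 265*(-2)) - 1*1/38315 = (15106 + 4 - 530) - 1/38315 = 14580 - 1/38315 = 558632699/38315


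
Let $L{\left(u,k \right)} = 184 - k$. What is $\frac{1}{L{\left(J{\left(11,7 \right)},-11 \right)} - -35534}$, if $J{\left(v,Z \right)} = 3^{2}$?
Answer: $\frac{1}{35729} \approx 2.7988 \cdot 10^{-5}$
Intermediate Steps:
$J{\left(v,Z \right)} = 9$
$\frac{1}{L{\left(J{\left(11,7 \right)},-11 \right)} - -35534} = \frac{1}{\left(184 - -11\right) - -35534} = \frac{1}{\left(184 + 11\right) + 35534} = \frac{1}{195 + 35534} = \frac{1}{35729}$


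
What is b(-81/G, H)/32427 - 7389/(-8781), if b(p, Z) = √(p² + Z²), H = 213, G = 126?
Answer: 2463/2927 + √988045/151326 ≈ 0.84804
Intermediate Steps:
b(p, Z) = √(Z² + p²)
b(-81/G, H)/32427 - 7389/(-8781) = √(213² + (-81/126)²)/32427 - 7389/(-8781) = √(45369 + (-81*1/126)²)*(1/32427) - 7389*(-1/8781) = √(45369 + (-9/14)²)*(1/32427) + 2463/2927 = √(45369 + 81/196)*(1/32427) + 2463/2927 = √(8892405/196)*(1/32427) + 2463/2927 = (3*√988045/14)*(1/32427) + 2463/2927 = √988045/151326 + 2463/2927 = 2463/2927 + √988045/151326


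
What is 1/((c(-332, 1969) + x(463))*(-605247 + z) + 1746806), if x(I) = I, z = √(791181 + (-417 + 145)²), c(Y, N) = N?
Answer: -735106949/1080761894373340722 - 608*√865165/540380947186670361 ≈ -6.8122e-10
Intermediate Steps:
z = √865165 (z = √(791181 + (-272)²) = √(791181 + 73984) = √865165 ≈ 930.14)
1/((c(-332, 1969) + x(463))*(-605247 + z) + 1746806) = 1/((1969 + 463)*(-605247 + √865165) + 1746806) = 1/(2432*(-605247 + √865165) + 1746806) = 1/((-1471960704 + 2432*√865165) + 1746806) = 1/(-1470213898 + 2432*√865165)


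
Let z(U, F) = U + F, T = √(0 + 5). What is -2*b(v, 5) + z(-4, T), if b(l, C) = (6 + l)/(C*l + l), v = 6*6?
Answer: -79/18 + √5 ≈ -2.1528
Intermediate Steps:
v = 36
b(l, C) = (6 + l)/(l + C*l)
T = √5 ≈ 2.2361
z(U, F) = F + U
-2*b(v, 5) + z(-4, T) = -2*(6 + 36)/(36*(1 + 5)) + (√5 - 4) = -42/(18*6) + (-4 + √5) = -2*7/36 + (-4 + √5) = -7/18 + (-4 + √5) = -79/18 + √5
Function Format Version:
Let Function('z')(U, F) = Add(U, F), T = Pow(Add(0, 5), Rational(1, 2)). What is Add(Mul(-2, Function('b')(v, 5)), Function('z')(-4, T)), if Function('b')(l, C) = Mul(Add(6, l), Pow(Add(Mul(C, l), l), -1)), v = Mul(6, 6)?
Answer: Add(Rational(-79, 18), Pow(5, Rational(1, 2))) ≈ -2.1528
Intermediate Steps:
v = 36
Function('b')(l, C) = Mul(Pow(Add(l, Mul(C, l)), -1), Add(6, l)) (Function('b')(l, C) = Mul(Add(6, l), Pow(Add(l, Mul(C, l)), -1)) = Mul(Pow(Add(l, Mul(C, l)), -1), Add(6, l)))
T = Pow(5, Rational(1, 2)) ≈ 2.2361
Function('z')(U, F) = Add(F, U)
Add(Mul(-2, Function('b')(v, 5)), Function('z')(-4, T)) = Add(Mul(-2, Mul(Pow(36, -1), Pow(Add(1, 5), -1), Add(6, 36))), Add(Pow(5, Rational(1, 2)), -4)) = Add(Mul(-2, Mul(Rational(1, 36), Pow(6, -1), 42)), Add(-4, Pow(5, Rational(1, 2)))) = Add(Mul(-2, Mul(Rational(1, 36), Rational(1, 6), 42)), Add(-4, Pow(5, Rational(1, 2)))) = Add(Mul(-2, Rational(7, 36)), Add(-4, Pow(5, Rational(1, 2)))) = Add(Rational(-7, 18), Add(-4, Pow(5, Rational(1, 2)))) = Add(Rational(-79, 18), Pow(5, Rational(1, 2)))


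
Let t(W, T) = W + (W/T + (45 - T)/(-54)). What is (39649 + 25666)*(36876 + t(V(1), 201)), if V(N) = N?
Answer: 1452512591440/603 ≈ 2.4088e+9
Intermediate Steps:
t(W, T) = -⅚ + W + T/54 + W/T (t(W, T) = W + (W/T + (45 - T)*(-1/54)) = W + (W/T + (-⅚ + T/54)) = W + (-⅚ + T/54 + W/T) = -⅚ + W + T/54 + W/T)
(39649 + 25666)*(36876 + t(V(1), 201)) = (39649 + 25666)*(36876 + (-⅚ + 1 + (1/54)*201 + 1/201)) = 65315*(36876 + (-⅚ + 1 + 67/18 + 1*(1/201))) = 65315*(36876 + (-⅚ + 1 + 67/18 + 1/201)) = 65315*(36876 + 2348/603) = 65315*(22238576/603) = 1452512591440/603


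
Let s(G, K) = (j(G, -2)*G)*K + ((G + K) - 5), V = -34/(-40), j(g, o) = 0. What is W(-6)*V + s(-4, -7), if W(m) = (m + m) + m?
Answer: -313/10 ≈ -31.300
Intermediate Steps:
W(m) = 3*m (W(m) = 2*m + m = 3*m)
V = 17/20 (V = -34*(-1/40) = 17/20 ≈ 0.85000)
s(G, K) = -5 + G + K (s(G, K) = (0*G)*K + ((G + K) - 5) = 0*K + (-5 + G + K) = 0 + (-5 + G + K) = -5 + G + K)
W(-6)*V + s(-4, -7) = (3*(-6))*(17/20) + (-5 - 4 - 7) = -18*17/20 - 16 = -153/10 - 16 = -313/10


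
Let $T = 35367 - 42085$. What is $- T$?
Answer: $6718$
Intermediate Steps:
$T = -6718$
$- T = \left(-1\right) \left(-6718\right) = 6718$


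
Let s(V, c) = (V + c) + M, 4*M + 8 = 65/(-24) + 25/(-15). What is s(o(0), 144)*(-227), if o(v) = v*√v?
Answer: -1023543/32 ≈ -31986.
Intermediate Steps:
M = -99/32 (M = -2 + (65/(-24) + 25/(-15))/4 = -2 + (65*(-1/24) + 25*(-1/15))/4 = -2 + (-65/24 - 5/3)/4 = -2 + (¼)*(-35/8) = -2 - 35/32 = -99/32 ≈ -3.0938)
o(v) = v^(3/2)
s(V, c) = -99/32 + V + c (s(V, c) = (V + c) - 99/32 = -99/32 + V + c)
s(o(0), 144)*(-227) = (-99/32 + 0^(3/2) + 144)*(-227) = (-99/32 + 0 + 144)*(-227) = (4509/32)*(-227) = -1023543/32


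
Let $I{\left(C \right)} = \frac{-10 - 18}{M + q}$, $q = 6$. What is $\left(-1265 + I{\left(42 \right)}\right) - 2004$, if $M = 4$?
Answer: $- \frac{16359}{5} \approx -3271.8$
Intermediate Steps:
$I{\left(C \right)} = - \frac{14}{5}$ ($I{\left(C \right)} = \frac{-10 - 18}{4 + 6} = - \frac{28}{10} = \left(-28\right) \frac{1}{10} = - \frac{14}{5}$)
$\left(-1265 + I{\left(42 \right)}\right) - 2004 = \left(-1265 - \frac{14}{5}\right) - 2004 = - \frac{6339}{5} - 2004 = - \frac{16359}{5}$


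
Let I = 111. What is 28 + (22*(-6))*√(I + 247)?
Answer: 28 - 132*√358 ≈ -2469.6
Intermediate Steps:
28 + (22*(-6))*√(I + 247) = 28 + (22*(-6))*√(111 + 247) = 28 - 132*√358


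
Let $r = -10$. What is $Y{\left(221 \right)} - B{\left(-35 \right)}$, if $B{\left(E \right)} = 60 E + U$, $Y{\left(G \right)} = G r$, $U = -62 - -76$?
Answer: $-124$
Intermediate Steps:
$U = 14$ ($U = -62 + 76 = 14$)
$Y{\left(G \right)} = - 10 G$ ($Y{\left(G \right)} = G \left(-10\right) = - 10 G$)
$B{\left(E \right)} = 14 + 60 E$ ($B{\left(E \right)} = 60 E + 14 = 14 + 60 E$)
$Y{\left(221 \right)} - B{\left(-35 \right)} = \left(-10\right) 221 - \left(14 + 60 \left(-35\right)\right) = -2210 - \left(14 - 2100\right) = -2210 - -2086 = -2210 + 2086 = -124$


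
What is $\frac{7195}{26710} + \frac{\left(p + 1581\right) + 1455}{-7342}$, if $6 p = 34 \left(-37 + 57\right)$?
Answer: $- \frac{9387901}{58831446} \approx -0.15957$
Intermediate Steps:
$p = \frac{340}{3}$ ($p = \frac{34 \left(-37 + 57\right)}{6} = \frac{34 \cdot 20}{6} = \frac{1}{6} \cdot 680 = \frac{340}{3} \approx 113.33$)
$\frac{7195}{26710} + \frac{\left(p + 1581\right) + 1455}{-7342} = \frac{7195}{26710} + \frac{\left(\frac{340}{3} + 1581\right) + 1455}{-7342} = 7195 \cdot \frac{1}{26710} + \left(\frac{5083}{3} + 1455\right) \left(- \frac{1}{7342}\right) = \frac{1439}{5342} + \frac{9448}{3} \left(- \frac{1}{7342}\right) = \frac{1439}{5342} - \frac{4724}{11013} = - \frac{9387901}{58831446}$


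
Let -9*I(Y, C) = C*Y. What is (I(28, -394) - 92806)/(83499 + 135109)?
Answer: -412111/983736 ≈ -0.41892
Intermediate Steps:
I(Y, C) = -C*Y/9
(I(28, -394) - 92806)/(83499 + 135109) = (-1/9*(-394)*28 - 92806)/(83499 + 135109) = (11032/9 - 92806)/218608 = -824222/9*1/218608 = -412111/983736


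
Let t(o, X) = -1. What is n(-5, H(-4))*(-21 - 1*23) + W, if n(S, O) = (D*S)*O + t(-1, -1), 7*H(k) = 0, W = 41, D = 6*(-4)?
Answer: 85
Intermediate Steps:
D = -24
H(k) = 0 (H(k) = (1/7)*0 = 0)
n(S, O) = -1 - 24*O*S (n(S, O) = (-24*S)*O - 1 = -24*O*S - 1 = -1 - 24*O*S)
n(-5, H(-4))*(-21 - 1*23) + W = (-1 - 24*0*(-5))*(-21 - 1*23) + 41 = (-1 + 0)*(-21 - 23) + 41 = -1*(-44) + 41 = 44 + 41 = 85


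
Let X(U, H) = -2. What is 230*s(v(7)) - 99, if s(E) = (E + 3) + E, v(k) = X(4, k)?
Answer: -329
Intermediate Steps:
v(k) = -2
s(E) = 3 + 2*E (s(E) = (3 + E) + E = 3 + 2*E)
230*s(v(7)) - 99 = 230*(3 + 2*(-2)) - 99 = 230*(3 - 4) - 99 = 230*(-1) - 99 = -230 - 99 = -329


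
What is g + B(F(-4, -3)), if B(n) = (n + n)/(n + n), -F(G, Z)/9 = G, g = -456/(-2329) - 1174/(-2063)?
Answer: 8479701/4804727 ≈ 1.7649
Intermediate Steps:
g = 3674974/4804727 (g = -456*(-1/2329) - 1174*(-1/2063) = 456/2329 + 1174/2063 = 3674974/4804727 ≈ 0.76487)
F(G, Z) = -9*G
B(n) = 1 (B(n) = (2*n)/((2*n)) = (2*n)*(1/(2*n)) = 1)
g + B(F(-4, -3)) = 3674974/4804727 + 1 = 8479701/4804727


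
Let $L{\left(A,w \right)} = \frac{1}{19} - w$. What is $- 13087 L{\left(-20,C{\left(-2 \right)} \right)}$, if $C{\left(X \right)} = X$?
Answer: $- \frac{510393}{19} \approx -26863.0$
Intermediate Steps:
$L{\left(A,w \right)} = \frac{1}{19} - w$
$- 13087 L{\left(-20,C{\left(-2 \right)} \right)} = - 13087 \left(\frac{1}{19} - -2\right) = - 13087 \left(\frac{1}{19} + 2\right) = \left(-13087\right) \frac{39}{19} = - \frac{510393}{19}$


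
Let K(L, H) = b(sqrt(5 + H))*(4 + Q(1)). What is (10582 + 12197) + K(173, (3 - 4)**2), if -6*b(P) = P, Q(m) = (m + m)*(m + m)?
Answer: 22779 - 4*sqrt(6)/3 ≈ 22776.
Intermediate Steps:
Q(m) = 4*m**2 (Q(m) = (2*m)*(2*m) = 4*m**2)
b(P) = -P/6
K(L, H) = -4*sqrt(5 + H)/3 (K(L, H) = (-sqrt(5 + H)/6)*(4 + 4*1**2) = (-sqrt(5 + H)/6)*(4 + 4*1) = (-sqrt(5 + H)/6)*(4 + 4) = -sqrt(5 + H)/6*8 = -4*sqrt(5 + H)/3)
(10582 + 12197) + K(173, (3 - 4)**2) = (10582 + 12197) - 4*sqrt(5 + (3 - 4)**2)/3 = 22779 - 4*sqrt(5 + (-1)**2)/3 = 22779 - 4*sqrt(5 + 1)/3 = 22779 - 4*sqrt(6)/3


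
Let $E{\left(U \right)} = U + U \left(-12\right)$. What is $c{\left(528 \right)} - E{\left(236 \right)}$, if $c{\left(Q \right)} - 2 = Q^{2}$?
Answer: $281382$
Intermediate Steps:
$E{\left(U \right)} = - 11 U$ ($E{\left(U \right)} = U - 12 U = - 11 U$)
$c{\left(Q \right)} = 2 + Q^{2}$
$c{\left(528 \right)} - E{\left(236 \right)} = \left(2 + 528^{2}\right) - \left(-11\right) 236 = \left(2 + 278784\right) - -2596 = 278786 + 2596 = 281382$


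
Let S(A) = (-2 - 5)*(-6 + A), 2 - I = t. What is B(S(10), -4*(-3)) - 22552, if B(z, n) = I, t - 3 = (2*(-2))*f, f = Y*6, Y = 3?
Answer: -22481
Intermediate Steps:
f = 18 (f = 3*6 = 18)
t = -69 (t = 3 + (2*(-2))*18 = 3 - 4*18 = 3 - 72 = -69)
I = 71 (I = 2 - 1*(-69) = 2 + 69 = 71)
S(A) = 42 - 7*A (S(A) = -7*(-6 + A) = 42 - 7*A)
B(z, n) = 71
B(S(10), -4*(-3)) - 22552 = 71 - 22552 = -22481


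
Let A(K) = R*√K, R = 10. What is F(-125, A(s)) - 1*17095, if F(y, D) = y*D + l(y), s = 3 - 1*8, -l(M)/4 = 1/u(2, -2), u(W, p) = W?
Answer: -17097 - 1250*I*√5 ≈ -17097.0 - 2795.1*I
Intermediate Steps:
l(M) = -2 (l(M) = -4/2 = -4*½ = -2)
s = -5 (s = 3 - 8 = -5)
A(K) = 10*√K
F(y, D) = -2 + D*y (F(y, D) = y*D - 2 = D*y - 2 = -2 + D*y)
F(-125, A(s)) - 1*17095 = (-2 + (10*√(-5))*(-125)) - 1*17095 = (-2 + (10*(I*√5))*(-125)) - 17095 = (-2 + (10*I*√5)*(-125)) - 17095 = (-2 - 1250*I*√5) - 17095 = -17097 - 1250*I*√5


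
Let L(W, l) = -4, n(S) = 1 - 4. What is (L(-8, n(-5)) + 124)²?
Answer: 14400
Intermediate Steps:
n(S) = -3
(L(-8, n(-5)) + 124)² = (-4 + 124)² = 120² = 14400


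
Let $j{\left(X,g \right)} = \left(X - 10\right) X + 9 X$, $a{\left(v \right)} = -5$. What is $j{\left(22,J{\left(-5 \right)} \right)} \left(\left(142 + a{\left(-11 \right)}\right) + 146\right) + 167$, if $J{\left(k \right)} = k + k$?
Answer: $130913$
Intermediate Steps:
$J{\left(k \right)} = 2 k$
$j{\left(X,g \right)} = 9 X + X \left(-10 + X\right)$ ($j{\left(X,g \right)} = \left(X - 10\right) X + 9 X = \left(-10 + X\right) X + 9 X = X \left(-10 + X\right) + 9 X = 9 X + X \left(-10 + X\right)$)
$j{\left(22,J{\left(-5 \right)} \right)} \left(\left(142 + a{\left(-11 \right)}\right) + 146\right) + 167 = 22 \left(-1 + 22\right) \left(\left(142 - 5\right) + 146\right) + 167 = 22 \cdot 21 \left(137 + 146\right) + 167 = 462 \cdot 283 + 167 = 130746 + 167 = 130913$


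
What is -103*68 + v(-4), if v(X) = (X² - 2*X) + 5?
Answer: -6975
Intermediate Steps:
v(X) = 5 + X² - 2*X
-103*68 + v(-4) = -103*68 + (5 + (-4)² - 2*(-4)) = -7004 + (5 + 16 + 8) = -7004 + 29 = -6975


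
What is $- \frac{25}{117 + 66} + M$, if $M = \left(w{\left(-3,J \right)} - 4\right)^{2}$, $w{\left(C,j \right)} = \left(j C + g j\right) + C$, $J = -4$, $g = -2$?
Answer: $\frac{30902}{183} \approx 168.86$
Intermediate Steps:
$w{\left(C,j \right)} = C - 2 j + C j$ ($w{\left(C,j \right)} = \left(j C - 2 j\right) + C = \left(C j - 2 j\right) + C = \left(- 2 j + C j\right) + C = C - 2 j + C j$)
$M = 169$ ($M = \left(\left(-3 - -8 - -12\right) - 4\right)^{2} = \left(\left(-3 + 8 + 12\right) - 4\right)^{2} = \left(17 - 4\right)^{2} = 13^{2} = 169$)
$- \frac{25}{117 + 66} + M = - \frac{25}{117 + 66} + 169 = - \frac{25}{183} + 169 = \frac{30902}{183}$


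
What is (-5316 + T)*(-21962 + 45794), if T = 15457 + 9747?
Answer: 473970816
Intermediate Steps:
T = 25204
(-5316 + T)*(-21962 + 45794) = (-5316 + 25204)*(-21962 + 45794) = 19888*23832 = 473970816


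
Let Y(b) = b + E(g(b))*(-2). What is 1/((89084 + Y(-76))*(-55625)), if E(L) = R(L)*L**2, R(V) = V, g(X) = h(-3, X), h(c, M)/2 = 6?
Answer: -1/4758830000 ≈ -2.1014e-10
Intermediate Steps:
h(c, M) = 12 (h(c, M) = 2*6 = 12)
g(X) = 12
E(L) = L**3 (E(L) = L*L**2 = L**3)
Y(b) = -3456 + b (Y(b) = b + 12**3*(-2) = b + 1728*(-2) = b - 3456 = -3456 + b)
1/((89084 + Y(-76))*(-55625)) = 1/((89084 + (-3456 - 76))*(-55625)) = -1/55625/(89084 - 3532) = -1/55625/85552 = (1/85552)*(-1/55625) = -1/4758830000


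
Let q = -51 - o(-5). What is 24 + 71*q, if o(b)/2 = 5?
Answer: -4307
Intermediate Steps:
o(b) = 10 (o(b) = 2*5 = 10)
q = -61 (q = -51 - 1*10 = -51 - 10 = -61)
24 + 71*q = 24 + 71*(-61) = 24 - 4331 = -4307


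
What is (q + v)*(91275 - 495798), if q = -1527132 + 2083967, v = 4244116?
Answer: -1942095101373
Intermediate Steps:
q = 556835
(q + v)*(91275 - 495798) = (556835 + 4244116)*(91275 - 495798) = 4800951*(-404523) = -1942095101373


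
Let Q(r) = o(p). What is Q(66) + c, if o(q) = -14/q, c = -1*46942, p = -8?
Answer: -187761/4 ≈ -46940.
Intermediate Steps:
c = -46942
Q(r) = 7/4 (Q(r) = -14/(-8) = -14*(-⅛) = 7/4)
Q(66) + c = 7/4 - 46942 = -187761/4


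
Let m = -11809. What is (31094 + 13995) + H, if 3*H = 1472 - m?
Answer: 49516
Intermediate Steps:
H = 4427 (H = (1472 - 1*(-11809))/3 = (1472 + 11809)/3 = (⅓)*13281 = 4427)
(31094 + 13995) + H = (31094 + 13995) + 4427 = 45089 + 4427 = 49516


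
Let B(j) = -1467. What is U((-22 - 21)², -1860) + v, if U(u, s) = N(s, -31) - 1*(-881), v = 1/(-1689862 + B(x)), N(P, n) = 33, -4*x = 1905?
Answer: 1545874705/1691329 ≈ 914.00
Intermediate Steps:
x = -1905/4 (x = -¼*1905 = -1905/4 ≈ -476.25)
v = -1/1691329 (v = 1/(-1689862 - 1467) = 1/(-1691329) = -1/1691329 ≈ -5.9125e-7)
U(u, s) = 914 (U(u, s) = 33 - 1*(-881) = 33 + 881 = 914)
U((-22 - 21)², -1860) + v = 914 - 1/1691329 = 1545874705/1691329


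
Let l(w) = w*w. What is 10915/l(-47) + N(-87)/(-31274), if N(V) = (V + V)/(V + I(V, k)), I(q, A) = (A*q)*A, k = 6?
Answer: 6315078426/1278058921 ≈ 4.9411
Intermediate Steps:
I(q, A) = q*A²
l(w) = w²
N(V) = 2/37 (N(V) = (V + V)/(V + V*6²) = (2*V)/(V + V*36) = (2*V)/(V + 36*V) = (2*V)/((37*V)) = (2*V)*(1/(37*V)) = 2/37)
10915/l(-47) + N(-87)/(-31274) = 10915/((-47)²) + (2/37)/(-31274) = 10915/2209 + (2/37)*(-1/31274) = 10915*(1/2209) - 1/578569 = 10915/2209 - 1/578569 = 6315078426/1278058921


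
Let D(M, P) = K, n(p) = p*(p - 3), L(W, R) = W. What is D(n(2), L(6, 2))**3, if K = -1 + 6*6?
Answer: 42875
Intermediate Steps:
n(p) = p*(-3 + p)
K = 35 (K = -1 + 36 = 35)
D(M, P) = 35
D(n(2), L(6, 2))**3 = 35**3 = 42875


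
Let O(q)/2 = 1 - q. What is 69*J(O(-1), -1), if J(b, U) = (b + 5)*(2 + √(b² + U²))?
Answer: 1242 + 621*√17 ≈ 3802.4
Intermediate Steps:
O(q) = 2 - 2*q (O(q) = 2*(1 - q) = 2 - 2*q)
J(b, U) = (2 + √(U² + b²))*(5 + b) (J(b, U) = (5 + b)*(2 + √(U² + b²)) = (2 + √(U² + b²))*(5 + b))
69*J(O(-1), -1) = 69*(10 + 2*(2 - 2*(-1)) + 5*√((-1)² + (2 - 2*(-1))²) + (2 - 2*(-1))*√((-1)² + (2 - 2*(-1))²)) = 69*(10 + 2*(2 + 2) + 5*√(1 + (2 + 2)²) + (2 + 2)*√(1 + (2 + 2)²)) = 69*(10 + 2*4 + 5*√(1 + 4²) + 4*√(1 + 4²)) = 69*(10 + 8 + 5*√(1 + 16) + 4*√(1 + 16)) = 69*(10 + 8 + 5*√17 + 4*√17) = 69*(18 + 9*√17) = 1242 + 621*√17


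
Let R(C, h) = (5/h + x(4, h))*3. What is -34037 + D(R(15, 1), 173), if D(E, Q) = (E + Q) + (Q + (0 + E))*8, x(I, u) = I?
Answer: -32237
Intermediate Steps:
R(C, h) = 12 + 15/h (R(C, h) = (5/h + 4)*3 = (4 + 5/h)*3 = 12 + 15/h)
D(E, Q) = 9*E + 9*Q (D(E, Q) = (E + Q) + (Q + E)*8 = (E + Q) + (E + Q)*8 = (E + Q) + (8*E + 8*Q) = 9*E + 9*Q)
-34037 + D(R(15, 1), 173) = -34037 + (9*(12 + 15/1) + 9*173) = -34037 + (9*(12 + 15*1) + 1557) = -34037 + (9*(12 + 15) + 1557) = -34037 + (9*27 + 1557) = -34037 + (243 + 1557) = -34037 + 1800 = -32237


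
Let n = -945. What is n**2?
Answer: 893025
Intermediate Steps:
n**2 = (-945)**2 = 893025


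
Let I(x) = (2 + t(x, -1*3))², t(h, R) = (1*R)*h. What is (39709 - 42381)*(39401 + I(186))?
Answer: -931290864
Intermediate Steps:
t(h, R) = R*h
I(x) = (2 - 3*x)² (I(x) = (2 + (-1*3)*x)² = (2 - 3*x)²)
(39709 - 42381)*(39401 + I(186)) = (39709 - 42381)*(39401 + (-2 + 3*186)²) = -2672*(39401 + (-2 + 558)²) = -2672*(39401 + 556²) = -2672*(39401 + 309136) = -2672*348537 = -931290864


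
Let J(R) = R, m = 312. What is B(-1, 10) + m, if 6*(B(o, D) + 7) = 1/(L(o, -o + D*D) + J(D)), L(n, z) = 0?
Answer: 18301/60 ≈ 305.02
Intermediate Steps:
B(o, D) = -7 + 1/(6*D) (B(o, D) = -7 + 1/(6*(0 + D)) = -7 + 1/(6*D))
B(-1, 10) + m = (-7 + (⅙)/10) + 312 = (-7 + (⅙)*(⅒)) + 312 = (-7 + 1/60) + 312 = -419/60 + 312 = 18301/60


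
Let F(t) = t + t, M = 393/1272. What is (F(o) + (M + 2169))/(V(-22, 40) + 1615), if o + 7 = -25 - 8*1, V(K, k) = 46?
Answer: 885867/704264 ≈ 1.2579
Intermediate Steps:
M = 131/424 (M = 393*(1/1272) = 131/424 ≈ 0.30896)
o = -40 (o = -7 + (-25 - 8*1) = -7 + (-25 - 8) = -7 - 33 = -40)
F(t) = 2*t
(F(o) + (M + 2169))/(V(-22, 40) + 1615) = (2*(-40) + (131/424 + 2169))/(46 + 1615) = (-80 + 919787/424)/1661 = (885867/424)*(1/1661) = 885867/704264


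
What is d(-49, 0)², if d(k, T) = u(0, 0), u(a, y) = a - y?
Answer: 0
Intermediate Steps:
d(k, T) = 0 (d(k, T) = 0 - 1*0 = 0 + 0 = 0)
d(-49, 0)² = 0² = 0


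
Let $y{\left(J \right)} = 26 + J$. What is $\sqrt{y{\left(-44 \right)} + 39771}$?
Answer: $3 \sqrt{4417} \approx 199.38$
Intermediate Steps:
$\sqrt{y{\left(-44 \right)} + 39771} = \sqrt{\left(26 - 44\right) + 39771} = \sqrt{-18 + 39771} = \sqrt{39753} = 3 \sqrt{4417}$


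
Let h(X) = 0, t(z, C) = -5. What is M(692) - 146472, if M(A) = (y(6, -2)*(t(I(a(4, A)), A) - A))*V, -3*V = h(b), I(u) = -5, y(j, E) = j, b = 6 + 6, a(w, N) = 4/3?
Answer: -146472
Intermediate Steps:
a(w, N) = 4/3 (a(w, N) = 4*(⅓) = 4/3)
b = 12
V = 0 (V = -⅓*0 = 0)
M(A) = 0 (M(A) = (6*(-5 - A))*0 = (-30 - 6*A)*0 = 0)
M(692) - 146472 = 0 - 146472 = -146472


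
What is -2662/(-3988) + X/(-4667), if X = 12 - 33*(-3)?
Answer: 5990443/9305998 ≈ 0.64372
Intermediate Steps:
X = 111 (X = 12 + 99 = 111)
-2662/(-3988) + X/(-4667) = -2662/(-3988) + 111/(-4667) = -2662*(-1/3988) + 111*(-1/4667) = 1331/1994 - 111/4667 = 5990443/9305998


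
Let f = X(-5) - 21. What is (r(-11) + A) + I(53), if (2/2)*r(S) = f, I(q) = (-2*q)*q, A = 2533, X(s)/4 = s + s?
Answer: -3146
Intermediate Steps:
X(s) = 8*s (X(s) = 4*(s + s) = 4*(2*s) = 8*s)
I(q) = -2*q²
f = -61 (f = 8*(-5) - 21 = -40 - 21 = -61)
r(S) = -61
(r(-11) + A) + I(53) = (-61 + 2533) - 2*53² = 2472 - 2*2809 = 2472 - 5618 = -3146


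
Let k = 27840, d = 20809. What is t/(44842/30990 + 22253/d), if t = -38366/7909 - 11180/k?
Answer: -6215115683136455/2977541837463424 ≈ -2.0873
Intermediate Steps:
t = -57826603/11009328 (t = -38366/7909 - 11180/27840 = -38366*1/7909 - 11180*1/27840 = -38366/7909 - 559/1392 = -57826603/11009328 ≈ -5.2525)
t/(44842/30990 + 22253/d) = -57826603/(11009328*(44842/30990 + 22253/20809)) = -57826603/(11009328*(44842*(1/30990) + 22253*(1/20809))) = -57826603/(11009328*(22421/15495 + 22253/20809)) = -57826603/(11009328*811368824/322435455) = -57826603/11009328*322435455/811368824 = -6215115683136455/2977541837463424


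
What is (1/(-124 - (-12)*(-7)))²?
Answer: 1/43264 ≈ 2.3114e-5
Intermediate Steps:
(1/(-124 - (-12)*(-7)))² = (1/(-124 - 12*7))² = (1/(-124 - 84))² = (1/(-208))² = (-1/208)² = 1/43264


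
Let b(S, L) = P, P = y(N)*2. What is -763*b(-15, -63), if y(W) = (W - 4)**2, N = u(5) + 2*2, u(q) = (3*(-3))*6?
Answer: -4449816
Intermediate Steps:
u(q) = -54 (u(q) = -9*6 = -54)
N = -50 (N = -54 + 2*2 = -54 + 4 = -50)
y(W) = (-4 + W)**2
P = 5832 (P = (-4 - 50)**2*2 = (-54)**2*2 = 2916*2 = 5832)
b(S, L) = 5832
-763*b(-15, -63) = -763*5832 = -4449816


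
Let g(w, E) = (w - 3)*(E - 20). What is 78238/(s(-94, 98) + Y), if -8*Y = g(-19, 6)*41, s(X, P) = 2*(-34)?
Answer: -156476/3293 ≈ -47.518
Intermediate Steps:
s(X, P) = -68
g(w, E) = (-20 + E)*(-3 + w) (g(w, E) = (-3 + w)*(-20 + E) = (-20 + E)*(-3 + w))
Y = -3157/2 (Y = -(60 - 20*(-19) - 3*6 + 6*(-19))*41/8 = -(60 + 380 - 18 - 114)*41/8 = -77*41/2 = -⅛*12628 = -3157/2 ≈ -1578.5)
78238/(s(-94, 98) + Y) = 78238/(-68 - 3157/2) = 78238/(-3293/2) = 78238*(-2/3293) = -156476/3293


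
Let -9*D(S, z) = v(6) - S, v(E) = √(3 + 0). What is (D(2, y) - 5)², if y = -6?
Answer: (43 + √3)²/81 ≈ 24.703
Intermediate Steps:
v(E) = √3
D(S, z) = -√3/9 + S/9 (D(S, z) = -(√3 - S)/9 = -√3/9 + S/9)
(D(2, y) - 5)² = ((-√3/9 + (⅑)*2) - 5)² = ((-√3/9 + 2/9) - 5)² = ((2/9 - √3/9) - 5)² = (-43/9 - √3/9)²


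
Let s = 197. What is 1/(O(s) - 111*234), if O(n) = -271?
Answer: -1/26245 ≈ -3.8103e-5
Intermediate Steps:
1/(O(s) - 111*234) = 1/(-271 - 111*234) = 1/(-271 - 25974) = 1/(-26245) = -1/26245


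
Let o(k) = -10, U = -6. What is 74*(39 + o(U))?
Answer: 2146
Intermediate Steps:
74*(39 + o(U)) = 74*(39 - 10) = 74*29 = 2146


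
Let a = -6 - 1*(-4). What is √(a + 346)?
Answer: 2*√86 ≈ 18.547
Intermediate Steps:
a = -2 (a = -6 + 4 = -2)
√(a + 346) = √(-2 + 346) = √344 = 2*√86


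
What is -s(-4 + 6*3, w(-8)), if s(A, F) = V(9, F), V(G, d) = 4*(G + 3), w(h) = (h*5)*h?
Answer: -48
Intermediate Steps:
w(h) = 5*h**2 (w(h) = (5*h)*h = 5*h**2)
V(G, d) = 12 + 4*G (V(G, d) = 4*(3 + G) = 12 + 4*G)
s(A, F) = 48 (s(A, F) = 12 + 4*9 = 12 + 36 = 48)
-s(-4 + 6*3, w(-8)) = -1*48 = -48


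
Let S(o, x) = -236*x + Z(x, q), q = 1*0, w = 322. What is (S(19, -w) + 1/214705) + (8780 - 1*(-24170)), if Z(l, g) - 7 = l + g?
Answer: 23322760036/214705 ≈ 1.0863e+5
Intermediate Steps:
q = 0
Z(l, g) = 7 + g + l (Z(l, g) = 7 + (l + g) = 7 + (g + l) = 7 + g + l)
S(o, x) = 7 - 235*x (S(o, x) = -236*x + (7 + 0 + x) = -236*x + (7 + x) = 7 - 235*x)
(S(19, -w) + 1/214705) + (8780 - 1*(-24170)) = ((7 - (-235)*322) + 1/214705) + (8780 - 1*(-24170)) = ((7 - 235*(-322)) + 1/214705) + (8780 + 24170) = ((7 + 75670) + 1/214705) + 32950 = (75677 + 1/214705) + 32950 = 16248230286/214705 + 32950 = 23322760036/214705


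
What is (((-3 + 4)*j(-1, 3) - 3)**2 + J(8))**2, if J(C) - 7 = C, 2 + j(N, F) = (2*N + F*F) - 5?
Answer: 576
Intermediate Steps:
j(N, F) = -7 + F**2 + 2*N (j(N, F) = -2 + ((2*N + F*F) - 5) = -2 + ((2*N + F**2) - 5) = -2 + ((F**2 + 2*N) - 5) = -2 + (-5 + F**2 + 2*N) = -7 + F**2 + 2*N)
J(C) = 7 + C
(((-3 + 4)*j(-1, 3) - 3)**2 + J(8))**2 = (((-3 + 4)*(-7 + 3**2 + 2*(-1)) - 3)**2 + (7 + 8))**2 = ((1*(-7 + 9 - 2) - 3)**2 + 15)**2 = ((1*0 - 3)**2 + 15)**2 = ((0 - 3)**2 + 15)**2 = ((-3)**2 + 15)**2 = (9 + 15)**2 = 24**2 = 576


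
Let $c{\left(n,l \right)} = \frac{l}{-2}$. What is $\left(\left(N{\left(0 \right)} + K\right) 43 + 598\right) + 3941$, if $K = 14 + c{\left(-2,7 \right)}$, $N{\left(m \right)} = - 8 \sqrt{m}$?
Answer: $\frac{9981}{2} \approx 4990.5$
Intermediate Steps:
$c{\left(n,l \right)} = - \frac{l}{2}$ ($c{\left(n,l \right)} = l \left(- \frac{1}{2}\right) = - \frac{l}{2}$)
$K = \frac{21}{2}$ ($K = 14 - \frac{7}{2} = \frac{21}{2} \approx 10.5$)
$\left(\left(N{\left(0 \right)} + K\right) 43 + 598\right) + 3941 = \left(\left(- 8 \sqrt{0} + \frac{21}{2}\right) 43 + 598\right) + 3941 = \left(\left(\left(-8\right) 0 + \frac{21}{2}\right) 43 + 598\right) + 3941 = \left(\left(0 + \frac{21}{2}\right) 43 + 598\right) + 3941 = \left(\frac{21}{2} \cdot 43 + 598\right) + 3941 = \left(\frac{903}{2} + 598\right) + 3941 = \frac{2099}{2} + 3941 = \frac{9981}{2}$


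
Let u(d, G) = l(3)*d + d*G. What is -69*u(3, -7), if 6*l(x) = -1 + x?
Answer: 1380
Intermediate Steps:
l(x) = -1/6 + x/6 (l(x) = (-1 + x)/6 = -1/6 + x/6)
u(d, G) = d/3 + G*d (u(d, G) = (-1/6 + (1/6)*3)*d + d*G = (-1/6 + 1/2)*d + G*d = d/3 + G*d)
-69*u(3, -7) = -207*(1/3 - 7) = -207*(-20)/3 = -69*(-20) = 1380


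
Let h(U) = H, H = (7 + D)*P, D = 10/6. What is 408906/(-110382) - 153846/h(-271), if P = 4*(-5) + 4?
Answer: 4231281885/3826576 ≈ 1105.8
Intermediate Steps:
P = -16 (P = -20 + 4 = -16)
D = 5/3 (D = 10*(1/6) = 5/3 ≈ 1.6667)
H = -416/3 (H = (7 + 5/3)*(-16) = (26/3)*(-16) = -416/3 ≈ -138.67)
h(U) = -416/3
408906/(-110382) - 153846/h(-271) = 408906/(-110382) - 153846/(-416/3) = 408906*(-1/110382) - 153846*(-3/416) = -68151/18397 + 230769/208 = 4231281885/3826576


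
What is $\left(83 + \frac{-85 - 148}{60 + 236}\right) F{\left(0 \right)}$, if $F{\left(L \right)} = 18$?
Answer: $\frac{219015}{148} \approx 1479.8$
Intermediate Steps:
$\left(83 + \frac{-85 - 148}{60 + 236}\right) F{\left(0 \right)} = \left(83 + \frac{-85 - 148}{60 + 236}\right) 18 = \left(83 - \frac{233}{296}\right) 18 = \frac{24335}{296} \cdot 18 = \frac{219015}{148}$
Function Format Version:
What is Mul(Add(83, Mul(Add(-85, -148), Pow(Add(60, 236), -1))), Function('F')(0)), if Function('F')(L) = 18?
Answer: Rational(219015, 148) ≈ 1479.8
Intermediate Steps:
Mul(Add(83, Mul(Add(-85, -148), Pow(Add(60, 236), -1))), Function('F')(0)) = Mul(Add(83, Mul(Add(-85, -148), Pow(Add(60, 236), -1))), 18) = Mul(Add(83, Mul(-233, Pow(296, -1))), 18) = Mul(Add(83, Mul(-233, Rational(1, 296))), 18) = Mul(Add(83, Rational(-233, 296)), 18) = Mul(Rational(24335, 296), 18) = Rational(219015, 148)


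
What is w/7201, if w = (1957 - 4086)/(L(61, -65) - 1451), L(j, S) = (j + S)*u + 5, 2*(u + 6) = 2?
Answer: 2129/10268626 ≈ 0.00020733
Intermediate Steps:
u = -5 (u = -6 + (½)*2 = -6 + 1 = -5)
L(j, S) = 5 - 5*S - 5*j (L(j, S) = (j + S)*(-5) + 5 = (S + j)*(-5) + 5 = (-5*S - 5*j) + 5 = 5 - 5*S - 5*j)
w = 2129/1426 (w = (1957 - 4086)/((5 - 5*(-65) - 5*61) - 1451) = -2129/((5 + 325 - 305) - 1451) = -2129/(25 - 1451) = -2129/(-1426) = -2129*(-1/1426) = 2129/1426 ≈ 1.4930)
w/7201 = (2129/1426)/7201 = (2129/1426)*(1/7201) = 2129/10268626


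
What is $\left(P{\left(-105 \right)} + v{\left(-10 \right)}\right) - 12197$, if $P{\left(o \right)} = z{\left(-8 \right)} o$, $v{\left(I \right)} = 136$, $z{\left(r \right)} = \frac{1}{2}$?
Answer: $- \frac{24227}{2} \approx -12114.0$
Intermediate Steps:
$z{\left(r \right)} = \frac{1}{2}$
$P{\left(o \right)} = \frac{o}{2}$
$\left(P{\left(-105 \right)} + v{\left(-10 \right)}\right) - 12197 = \left(\frac{1}{2} \left(-105\right) + 136\right) - 12197 = \left(- \frac{105}{2} + 136\right) - 12197 = \frac{167}{2} - 12197 = - \frac{24227}{2}$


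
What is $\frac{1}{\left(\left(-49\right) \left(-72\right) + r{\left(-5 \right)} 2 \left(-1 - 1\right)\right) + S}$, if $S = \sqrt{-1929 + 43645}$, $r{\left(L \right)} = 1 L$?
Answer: $\frac{887}{3136647} - \frac{\sqrt{10429}}{6273294} \approx 0.00026651$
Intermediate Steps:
$r{\left(L \right)} = L$
$S = 2 \sqrt{10429}$ ($S = \sqrt{41716} = 2 \sqrt{10429} \approx 204.24$)
$\frac{1}{\left(\left(-49\right) \left(-72\right) + r{\left(-5 \right)} 2 \left(-1 - 1\right)\right) + S} = \frac{1}{\left(\left(-49\right) \left(-72\right) + \left(-5\right) 2 \left(-1 - 1\right)\right) + 2 \sqrt{10429}} = \frac{1}{\left(3528 - -20\right) + 2 \sqrt{10429}} = \frac{1}{\left(3528 + 20\right) + 2 \sqrt{10429}} = \frac{1}{3548 + 2 \sqrt{10429}}$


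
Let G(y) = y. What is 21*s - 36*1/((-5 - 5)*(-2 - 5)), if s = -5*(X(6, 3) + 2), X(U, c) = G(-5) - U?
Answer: 33057/35 ≈ 944.49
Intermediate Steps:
X(U, c) = -5 - U
s = 45 (s = -5*((-5 - 1*6) + 2) = -5*((-5 - 6) + 2) = -5*(-11 + 2) = -5*(-9) = 45)
21*s - 36*1/((-5 - 5)*(-2 - 5)) = 21*45 - 36*1/((-5 - 5)*(-2 - 5)) = 945 - 36/((-7*(-10))) = 945 - 36/70 = 945 - 36*1/70 = 945 - 18/35 = 33057/35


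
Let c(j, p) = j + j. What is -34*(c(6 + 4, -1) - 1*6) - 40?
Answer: -516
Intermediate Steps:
c(j, p) = 2*j
-34*(c(6 + 4, -1) - 1*6) - 40 = -34*(2*(6 + 4) - 1*6) - 40 = -34*(2*10 - 6) - 40 = -34*(20 - 6) - 40 = -34*14 - 40 = -476 - 40 = -516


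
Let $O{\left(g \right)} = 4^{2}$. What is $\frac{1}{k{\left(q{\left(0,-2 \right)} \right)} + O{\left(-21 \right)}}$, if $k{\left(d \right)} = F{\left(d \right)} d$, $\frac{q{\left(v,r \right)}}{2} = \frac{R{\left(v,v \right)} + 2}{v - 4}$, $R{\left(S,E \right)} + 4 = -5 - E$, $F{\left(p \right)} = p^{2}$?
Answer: $\frac{8}{471} \approx 0.016985$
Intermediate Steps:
$R{\left(S,E \right)} = -9 - E$ ($R{\left(S,E \right)} = -4 - \left(5 + E\right) = -9 - E$)
$q{\left(v,r \right)} = \frac{2 \left(-7 - v\right)}{-4 + v}$ ($q{\left(v,r \right)} = 2 \frac{\left(-9 - v\right) + 2}{v - 4} = 2 \frac{-7 - v}{-4 + v} = \frac{2 \left(-7 - v\right)}{-4 + v}$)
$O{\left(g \right)} = 16$
$k{\left(d \right)} = d^{3}$ ($k{\left(d \right)} = d^{2} d = d^{3}$)
$\frac{1}{k{\left(q{\left(0,-2 \right)} \right)} + O{\left(-21 \right)}} = \frac{1}{\left(\frac{2 \left(-7 - 0\right)}{-4 + 0}\right)^{3} + 16} = \frac{1}{\left(\frac{2 \left(-7 + 0\right)}{-4}\right)^{3} + 16} = \frac{1}{\left(2 \left(- \frac{1}{4}\right) \left(-7\right)\right)^{3} + 16} = \frac{1}{\left(\frac{7}{2}\right)^{3} + 16} = \frac{1}{\frac{343}{8} + 16} = \frac{1}{\frac{471}{8}} = \frac{8}{471}$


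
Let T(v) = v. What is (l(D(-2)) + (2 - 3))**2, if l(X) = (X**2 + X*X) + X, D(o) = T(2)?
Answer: 81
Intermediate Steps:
D(o) = 2
l(X) = X + 2*X**2 (l(X) = (X**2 + X**2) + X = 2*X**2 + X = X + 2*X**2)
(l(D(-2)) + (2 - 3))**2 = (2*(1 + 2*2) + (2 - 3))**2 = (2*(1 + 4) - 1)**2 = (2*5 - 1)**2 = (10 - 1)**2 = 9**2 = 81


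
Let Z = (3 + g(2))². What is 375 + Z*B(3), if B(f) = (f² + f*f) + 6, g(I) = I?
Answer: 975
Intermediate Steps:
Z = 25 (Z = (3 + 2)² = 5² = 25)
B(f) = 6 + 2*f² (B(f) = (f² + f²) + 6 = 2*f² + 6 = 6 + 2*f²)
375 + Z*B(3) = 375 + 25*(6 + 2*3²) = 375 + 25*(6 + 2*9) = 375 + 25*(6 + 18) = 375 + 25*24 = 375 + 600 = 975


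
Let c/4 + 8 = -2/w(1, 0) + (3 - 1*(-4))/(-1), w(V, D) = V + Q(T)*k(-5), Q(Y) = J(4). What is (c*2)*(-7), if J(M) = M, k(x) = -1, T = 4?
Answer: 2408/3 ≈ 802.67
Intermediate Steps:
Q(Y) = 4
w(V, D) = -4 + V (w(V, D) = V + 4*(-1) = V - 4 = -4 + V)
c = -172/3 (c = -32 + 4*(-2/(-4 + 1) + (3 - 1*(-4))/(-1)) = -32 + 4*(-2/(-3) + (3 + 4)*(-1)) = -32 + 4*(-2*(-⅓) + 7*(-1)) = -32 + 4*(⅔ - 7) = -32 + 4*(-19/3) = -32 - 76/3 = -172/3 ≈ -57.333)
(c*2)*(-7) = -172/3*2*(-7) = -344/3*(-7) = 2408/3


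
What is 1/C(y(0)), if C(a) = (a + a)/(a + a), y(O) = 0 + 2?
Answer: 1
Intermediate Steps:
y(O) = 2
C(a) = 1 (C(a) = (2*a)/((2*a)) = (2*a)*(1/(2*a)) = 1)
1/C(y(0)) = 1/1 = 1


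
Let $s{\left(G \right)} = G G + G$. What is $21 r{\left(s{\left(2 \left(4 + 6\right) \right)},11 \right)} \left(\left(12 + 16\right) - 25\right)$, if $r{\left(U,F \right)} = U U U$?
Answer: $4667544000$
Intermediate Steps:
$s{\left(G \right)} = G + G^{2}$ ($s{\left(G \right)} = G^{2} + G = G + G^{2}$)
$r{\left(U,F \right)} = U^{3}$ ($r{\left(U,F \right)} = U^{2} U = U^{3}$)
$21 r{\left(s{\left(2 \left(4 + 6\right) \right)},11 \right)} \left(\left(12 + 16\right) - 25\right) = 21 \left(2 \left(4 + 6\right) \left(1 + 2 \left(4 + 6\right)\right)\right)^{3} \left(\left(12 + 16\right) - 25\right) = 21 \left(2 \cdot 10 \left(1 + 2 \cdot 10\right)\right)^{3} \left(28 - 25\right) = 21 \left(20 \left(1 + 20\right)\right)^{3} \cdot 3 = 21 \left(20 \cdot 21\right)^{3} \cdot 3 = 21 \cdot 420^{3} \cdot 3 = 21 \cdot 74088000 \cdot 3 = 1555848000 \cdot 3 = 4667544000$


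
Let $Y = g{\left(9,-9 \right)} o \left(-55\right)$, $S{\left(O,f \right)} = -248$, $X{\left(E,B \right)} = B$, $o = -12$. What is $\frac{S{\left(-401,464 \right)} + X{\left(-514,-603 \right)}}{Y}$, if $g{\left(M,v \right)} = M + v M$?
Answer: $\frac{851}{47520} \approx 0.017908$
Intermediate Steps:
$g{\left(M,v \right)} = M + M v$
$Y = -47520$ ($Y = 9 \left(1 - 9\right) \left(-12\right) \left(-55\right) = 9 \left(-8\right) \left(-12\right) \left(-55\right) = \left(-72\right) \left(-12\right) \left(-55\right) = 864 \left(-55\right) = -47520$)
$\frac{S{\left(-401,464 \right)} + X{\left(-514,-603 \right)}}{Y} = \frac{-248 - 603}{-47520} = \left(-851\right) \left(- \frac{1}{47520}\right) = \frac{851}{47520}$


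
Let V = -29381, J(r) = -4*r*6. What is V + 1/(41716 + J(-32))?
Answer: -1248222403/42484 ≈ -29381.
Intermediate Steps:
J(r) = -24*r
V + 1/(41716 + J(-32)) = -29381 + 1/(41716 - 24*(-32)) = -29381 + 1/(41716 + 768) = -29381 + 1/42484 = -1248222403/42484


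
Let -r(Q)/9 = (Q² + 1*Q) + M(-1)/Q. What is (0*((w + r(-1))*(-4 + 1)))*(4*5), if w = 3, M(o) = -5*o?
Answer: 0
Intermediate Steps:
r(Q) = -45/Q - 9*Q - 9*Q² (r(Q) = -9*((Q² + 1*Q) + (-5*(-1))/Q) = -9*((Q² + Q) + 5/Q) = -9*((Q + Q²) + 5/Q) = -9*(Q + Q² + 5/Q) = -45/Q - 9*Q - 9*Q²)
(0*((w + r(-1))*(-4 + 1)))*(4*5) = (0*((3 + 9*(-5 + (-1)²*(-1 - 1*(-1)))/(-1))*(-4 + 1)))*(4*5) = (0*((3 + 9*(-1)*(-5 + 1*(-1 + 1)))*(-3)))*20 = (0*((3 + 9*(-1)*(-5 + 1*0))*(-3)))*20 = (0*((3 + 9*(-1)*(-5 + 0))*(-3)))*20 = (0*((3 + 9*(-1)*(-5))*(-3)))*20 = (0*((3 + 45)*(-3)))*20 = (0*(48*(-3)))*20 = (0*(-144))*20 = 0*20 = 0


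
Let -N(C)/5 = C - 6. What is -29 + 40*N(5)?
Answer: 171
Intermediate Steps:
N(C) = 30 - 5*C (N(C) = -5*(C - 6) = -5*(-6 + C) = 30 - 5*C)
-29 + 40*N(5) = -29 + 40*(30 - 5*5) = -29 + 40*(30 - 25) = -29 + 40*5 = -29 + 200 = 171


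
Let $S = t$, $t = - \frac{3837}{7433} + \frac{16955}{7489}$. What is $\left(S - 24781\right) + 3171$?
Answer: $- \frac{1202839285348}{55665737} \approx -21608.0$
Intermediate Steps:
$t = \frac{97291222}{55665737}$ ($t = \left(-3837\right) \frac{1}{7433} + 16955 \cdot \frac{1}{7489} = - \frac{3837}{7433} + \frac{16955}{7489} = \frac{97291222}{55665737} \approx 1.7478$)
$S = \frac{97291222}{55665737} \approx 1.7478$
$\left(S - 24781\right) + 3171 = \left(\frac{97291222}{55665737} - 24781\right) + 3171 = - \frac{1379355337375}{55665737} + 3171 = - \frac{1202839285348}{55665737}$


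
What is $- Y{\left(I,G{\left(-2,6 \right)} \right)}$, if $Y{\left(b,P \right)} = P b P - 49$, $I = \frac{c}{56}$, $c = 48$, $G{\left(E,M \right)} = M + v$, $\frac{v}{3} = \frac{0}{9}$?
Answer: $\frac{127}{7} \approx 18.143$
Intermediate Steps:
$v = 0$ ($v = 3 \cdot \frac{0}{9} = 3 \cdot 0 \cdot \frac{1}{9} = 3 \cdot 0 = 0$)
$G{\left(E,M \right)} = M$ ($G{\left(E,M \right)} = M + 0 = M$)
$I = \frac{6}{7}$ ($I = \frac{48}{56} = 48 \cdot \frac{1}{56} = \frac{6}{7} \approx 0.85714$)
$Y{\left(b,P \right)} = -49 + b P^{2}$ ($Y{\left(b,P \right)} = b P^{2} - 49 = -49 + b P^{2}$)
$- Y{\left(I,G{\left(-2,6 \right)} \right)} = - (-49 + \frac{6 \cdot 6^{2}}{7}) = - (-49 + \frac{6}{7} \cdot 36) = - (-49 + \frac{216}{7}) = \left(-1\right) \left(- \frac{127}{7}\right) = \frac{127}{7}$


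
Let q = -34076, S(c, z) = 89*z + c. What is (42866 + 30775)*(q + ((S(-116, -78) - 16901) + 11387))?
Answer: -3435205368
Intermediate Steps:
S(c, z) = c + 89*z
(42866 + 30775)*(q + ((S(-116, -78) - 16901) + 11387)) = (42866 + 30775)*(-34076 + (((-116 + 89*(-78)) - 16901) + 11387)) = 73641*(-34076 + (((-116 - 6942) - 16901) + 11387)) = 73641*(-34076 + ((-7058 - 16901) + 11387)) = 73641*(-34076 + (-23959 + 11387)) = 73641*(-34076 - 12572) = 73641*(-46648) = -3435205368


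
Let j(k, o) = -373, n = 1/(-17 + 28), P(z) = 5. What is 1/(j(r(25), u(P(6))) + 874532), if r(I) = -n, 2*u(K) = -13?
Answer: 1/874159 ≈ 1.1440e-6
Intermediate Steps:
n = 1/11 ≈ 0.090909
u(K) = -13/2 (u(K) = (1/2)*(-13) = -13/2)
r(I) = -1/11 (r(I) = -1*1/11 = -1/11)
1/(j(r(25), u(P(6))) + 874532) = 1/(-373 + 874532) = 1/874159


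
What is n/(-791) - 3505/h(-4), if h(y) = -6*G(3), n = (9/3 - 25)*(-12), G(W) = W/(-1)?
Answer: -2777207/14238 ≈ -195.06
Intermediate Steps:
G(W) = -W (G(W) = W*(-1) = -W)
n = 264 (n = (9*(1/3) - 25)*(-12) = (3 - 25)*(-12) = -22*(-12) = 264)
h(y) = 18 (h(y) = -(-6)*3 = -6*(-3) = 18)
n/(-791) - 3505/h(-4) = 264/(-791) - 3505/18 = 264*(-1/791) - 3505*1/18 = -264/791 - 3505/18 = -2777207/14238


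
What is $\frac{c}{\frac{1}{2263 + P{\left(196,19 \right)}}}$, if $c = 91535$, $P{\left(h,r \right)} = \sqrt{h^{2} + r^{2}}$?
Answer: $207143705 + 91535 \sqrt{38777} \approx 2.2517 \cdot 10^{8}$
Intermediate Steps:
$\frac{c}{\frac{1}{2263 + P{\left(196,19 \right)}}} = \frac{91535}{\frac{1}{2263 + \sqrt{196^{2} + 19^{2}}}} = \frac{91535}{\frac{1}{2263 + \sqrt{38416 + 361}}} = \frac{91535}{\frac{1}{2263 + \sqrt{38777}}} = 91535 \left(2263 + \sqrt{38777}\right) = 207143705 + 91535 \sqrt{38777}$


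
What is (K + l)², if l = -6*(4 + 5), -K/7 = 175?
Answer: 1635841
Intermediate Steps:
K = -1225 (K = -7*175 = -1225)
l = -54 (l = -6*9 = -54)
(K + l)² = (-1225 - 54)² = (-1279)² = 1635841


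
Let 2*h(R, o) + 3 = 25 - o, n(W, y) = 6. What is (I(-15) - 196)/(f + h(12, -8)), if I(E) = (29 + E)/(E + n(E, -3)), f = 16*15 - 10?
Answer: -254/315 ≈ -0.80635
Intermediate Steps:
h(R, o) = 11 - o/2 (h(R, o) = -3/2 + (25 - o)/2 = -3/2 + (25/2 - o/2) = 11 - o/2)
f = 230 (f = 240 - 10 = 230)
I(E) = (29 + E)/(6 + E) (I(E) = (29 + E)/(E + 6) = (29 + E)/(6 + E))
(I(-15) - 196)/(f + h(12, -8)) = ((29 - 15)/(6 - 15) - 196)/(230 + (11 - 1/2*(-8))) = (14/(-9) - 196)/(230 + (11 + 4)) = (-1/9*14 - 196)/(230 + 15) = (-14/9 - 196)/245 = -1778/9*1/245 = -254/315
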